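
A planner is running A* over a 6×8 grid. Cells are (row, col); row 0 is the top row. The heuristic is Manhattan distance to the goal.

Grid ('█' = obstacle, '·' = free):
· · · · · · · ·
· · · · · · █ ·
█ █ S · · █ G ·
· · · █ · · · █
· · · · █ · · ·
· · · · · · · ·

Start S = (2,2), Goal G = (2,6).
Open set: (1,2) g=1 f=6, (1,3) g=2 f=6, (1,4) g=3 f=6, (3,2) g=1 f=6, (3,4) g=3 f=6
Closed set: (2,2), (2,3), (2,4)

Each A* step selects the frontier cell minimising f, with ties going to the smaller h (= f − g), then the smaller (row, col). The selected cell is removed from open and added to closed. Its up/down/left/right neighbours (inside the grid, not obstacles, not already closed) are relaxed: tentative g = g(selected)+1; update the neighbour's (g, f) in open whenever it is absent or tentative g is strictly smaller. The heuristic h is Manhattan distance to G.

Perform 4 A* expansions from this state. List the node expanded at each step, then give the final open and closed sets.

order=[(1,4) → (1,5) → (3,4) → (3,5)]; open=[(0,4) g=4 f=8, (0,5) g=5 f=8, (1,2) g=1 f=6, (1,3) g=2 f=6, (3,2) g=1 f=6, (3,6) g=5 f=6, (4,5) g=5 f=8]; closed=[(1,4), (1,5), (2,2), (2,3), (2,4), (3,4), (3,5)]

step 1: expand (1,4) (f=6, h=3) → closed; open now [(0,4) g=4 f=8, (1,2) g=1 f=6, (1,3) g=2 f=6, (1,5) g=4 f=6, (3,2) g=1 f=6, (3,4) g=3 f=6]
step 2: expand (1,5) (f=6, h=2) → closed; open now [(0,4) g=4 f=8, (0,5) g=5 f=8, (1,2) g=1 f=6, (1,3) g=2 f=6, (3,2) g=1 f=6, (3,4) g=3 f=6]
step 3: expand (3,4) (f=6, h=3) → closed; open now [(0,4) g=4 f=8, (0,5) g=5 f=8, (1,2) g=1 f=6, (1,3) g=2 f=6, (3,2) g=1 f=6, (3,5) g=4 f=6]
step 4: expand (3,5) (f=6, h=2) → closed; open now [(0,4) g=4 f=8, (0,5) g=5 f=8, (1,2) g=1 f=6, (1,3) g=2 f=6, (3,2) g=1 f=6, (3,6) g=5 f=6, (4,5) g=5 f=8]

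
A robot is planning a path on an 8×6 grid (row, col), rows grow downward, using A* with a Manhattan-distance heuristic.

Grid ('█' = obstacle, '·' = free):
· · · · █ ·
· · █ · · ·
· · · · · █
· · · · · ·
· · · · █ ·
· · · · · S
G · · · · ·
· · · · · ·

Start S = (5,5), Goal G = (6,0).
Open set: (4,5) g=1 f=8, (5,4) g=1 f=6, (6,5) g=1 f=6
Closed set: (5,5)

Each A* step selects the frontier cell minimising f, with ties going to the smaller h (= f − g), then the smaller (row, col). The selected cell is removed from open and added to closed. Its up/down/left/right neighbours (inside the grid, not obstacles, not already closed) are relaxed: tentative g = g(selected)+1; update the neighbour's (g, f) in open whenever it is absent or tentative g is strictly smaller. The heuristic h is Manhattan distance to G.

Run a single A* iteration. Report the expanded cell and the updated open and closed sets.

expanded=(5,4); open=[(4,5) g=1 f=8, (5,3) g=2 f=6, (6,4) g=2 f=6, (6,5) g=1 f=6]; closed=[(5,4), (5,5)]

step 1: expand (5,4) (f=6, h=5) → closed; open now [(4,5) g=1 f=8, (5,3) g=2 f=6, (6,4) g=2 f=6, (6,5) g=1 f=6]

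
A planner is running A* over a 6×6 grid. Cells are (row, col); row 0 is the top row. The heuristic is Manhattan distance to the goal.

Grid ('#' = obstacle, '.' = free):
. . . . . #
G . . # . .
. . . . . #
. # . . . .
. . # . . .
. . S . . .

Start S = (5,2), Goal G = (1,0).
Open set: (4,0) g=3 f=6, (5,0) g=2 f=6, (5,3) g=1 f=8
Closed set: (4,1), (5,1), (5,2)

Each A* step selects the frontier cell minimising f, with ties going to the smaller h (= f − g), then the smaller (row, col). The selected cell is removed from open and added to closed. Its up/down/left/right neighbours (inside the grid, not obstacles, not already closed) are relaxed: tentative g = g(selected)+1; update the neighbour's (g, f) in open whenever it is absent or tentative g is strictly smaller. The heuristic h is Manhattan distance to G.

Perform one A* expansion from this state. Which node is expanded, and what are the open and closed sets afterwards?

expanded=(4,0); open=[(3,0) g=4 f=6, (5,0) g=2 f=6, (5,3) g=1 f=8]; closed=[(4,0), (4,1), (5,1), (5,2)]

step 1: expand (4,0) (f=6, h=3) → closed; open now [(3,0) g=4 f=6, (5,0) g=2 f=6, (5,3) g=1 f=8]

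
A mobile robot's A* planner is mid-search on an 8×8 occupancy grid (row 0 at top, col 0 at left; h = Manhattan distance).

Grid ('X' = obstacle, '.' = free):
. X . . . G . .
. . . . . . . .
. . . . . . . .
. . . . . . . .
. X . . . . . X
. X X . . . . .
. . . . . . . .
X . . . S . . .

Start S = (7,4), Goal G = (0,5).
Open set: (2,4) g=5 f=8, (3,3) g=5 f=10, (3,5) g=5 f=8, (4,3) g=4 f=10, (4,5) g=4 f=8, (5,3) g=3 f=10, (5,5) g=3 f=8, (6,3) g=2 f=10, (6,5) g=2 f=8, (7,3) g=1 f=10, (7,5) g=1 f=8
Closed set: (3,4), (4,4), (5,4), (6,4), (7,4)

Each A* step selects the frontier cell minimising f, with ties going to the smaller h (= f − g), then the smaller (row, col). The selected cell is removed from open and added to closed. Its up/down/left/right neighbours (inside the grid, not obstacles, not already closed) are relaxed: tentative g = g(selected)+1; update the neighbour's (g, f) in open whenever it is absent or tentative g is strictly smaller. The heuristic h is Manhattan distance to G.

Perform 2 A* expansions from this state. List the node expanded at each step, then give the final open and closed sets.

step 1: expand (2,4) (f=8, h=3) → closed; open now [(1,4) g=6 f=8, (2,3) g=6 f=10, (2,5) g=6 f=8, (3,3) g=5 f=10, (3,5) g=5 f=8, (4,3) g=4 f=10, (4,5) g=4 f=8, (5,3) g=3 f=10, (5,5) g=3 f=8, (6,3) g=2 f=10, (6,5) g=2 f=8, (7,3) g=1 f=10, (7,5) g=1 f=8]
step 2: expand (1,4) (f=8, h=2) → closed; open now [(0,4) g=7 f=8, (1,3) g=7 f=10, (1,5) g=7 f=8, (2,3) g=6 f=10, (2,5) g=6 f=8, (3,3) g=5 f=10, (3,5) g=5 f=8, (4,3) g=4 f=10, (4,5) g=4 f=8, (5,3) g=3 f=10, (5,5) g=3 f=8, (6,3) g=2 f=10, (6,5) g=2 f=8, (7,3) g=1 f=10, (7,5) g=1 f=8]

order=[(2,4) → (1,4)]; open=[(0,4) g=7 f=8, (1,3) g=7 f=10, (1,5) g=7 f=8, (2,3) g=6 f=10, (2,5) g=6 f=8, (3,3) g=5 f=10, (3,5) g=5 f=8, (4,3) g=4 f=10, (4,5) g=4 f=8, (5,3) g=3 f=10, (5,5) g=3 f=8, (6,3) g=2 f=10, (6,5) g=2 f=8, (7,3) g=1 f=10, (7,5) g=1 f=8]; closed=[(1,4), (2,4), (3,4), (4,4), (5,4), (6,4), (7,4)]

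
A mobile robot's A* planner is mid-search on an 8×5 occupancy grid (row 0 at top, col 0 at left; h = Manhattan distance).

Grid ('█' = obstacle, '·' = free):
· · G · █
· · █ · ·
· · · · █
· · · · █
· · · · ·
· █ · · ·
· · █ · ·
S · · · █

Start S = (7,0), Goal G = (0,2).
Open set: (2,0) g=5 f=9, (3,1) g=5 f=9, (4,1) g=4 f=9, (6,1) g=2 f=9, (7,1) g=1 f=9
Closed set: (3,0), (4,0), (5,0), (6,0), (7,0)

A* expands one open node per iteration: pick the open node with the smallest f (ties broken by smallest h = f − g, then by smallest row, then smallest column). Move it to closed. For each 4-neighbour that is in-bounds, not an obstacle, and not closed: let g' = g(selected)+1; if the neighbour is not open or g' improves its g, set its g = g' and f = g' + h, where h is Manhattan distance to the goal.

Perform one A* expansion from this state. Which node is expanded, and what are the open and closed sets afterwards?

expanded=(2,0); open=[(1,0) g=6 f=9, (2,1) g=6 f=9, (3,1) g=5 f=9, (4,1) g=4 f=9, (6,1) g=2 f=9, (7,1) g=1 f=9]; closed=[(2,0), (3,0), (4,0), (5,0), (6,0), (7,0)]

step 1: expand (2,0) (f=9, h=4) → closed; open now [(1,0) g=6 f=9, (2,1) g=6 f=9, (3,1) g=5 f=9, (4,1) g=4 f=9, (6,1) g=2 f=9, (7,1) g=1 f=9]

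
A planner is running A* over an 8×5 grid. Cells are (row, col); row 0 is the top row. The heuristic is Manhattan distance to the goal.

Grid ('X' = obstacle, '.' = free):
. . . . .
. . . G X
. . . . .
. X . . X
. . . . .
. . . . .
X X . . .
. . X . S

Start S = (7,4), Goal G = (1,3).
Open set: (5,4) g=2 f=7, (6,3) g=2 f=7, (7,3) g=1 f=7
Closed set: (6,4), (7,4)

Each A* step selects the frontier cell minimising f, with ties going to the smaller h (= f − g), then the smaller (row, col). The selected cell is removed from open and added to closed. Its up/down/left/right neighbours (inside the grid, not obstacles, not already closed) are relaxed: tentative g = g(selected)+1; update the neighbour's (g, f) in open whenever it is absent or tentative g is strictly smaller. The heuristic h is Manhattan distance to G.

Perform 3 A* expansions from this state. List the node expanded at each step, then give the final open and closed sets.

step 1: expand (5,4) (f=7, h=5) → closed; open now [(4,4) g=3 f=7, (5,3) g=3 f=7, (6,3) g=2 f=7, (7,3) g=1 f=7]
step 2: expand (4,4) (f=7, h=4) → closed; open now [(4,3) g=4 f=7, (5,3) g=3 f=7, (6,3) g=2 f=7, (7,3) g=1 f=7]
step 3: expand (4,3) (f=7, h=3) → closed; open now [(3,3) g=5 f=7, (4,2) g=5 f=9, (5,3) g=3 f=7, (6,3) g=2 f=7, (7,3) g=1 f=7]

order=[(5,4) → (4,4) → (4,3)]; open=[(3,3) g=5 f=7, (4,2) g=5 f=9, (5,3) g=3 f=7, (6,3) g=2 f=7, (7,3) g=1 f=7]; closed=[(4,3), (4,4), (5,4), (6,4), (7,4)]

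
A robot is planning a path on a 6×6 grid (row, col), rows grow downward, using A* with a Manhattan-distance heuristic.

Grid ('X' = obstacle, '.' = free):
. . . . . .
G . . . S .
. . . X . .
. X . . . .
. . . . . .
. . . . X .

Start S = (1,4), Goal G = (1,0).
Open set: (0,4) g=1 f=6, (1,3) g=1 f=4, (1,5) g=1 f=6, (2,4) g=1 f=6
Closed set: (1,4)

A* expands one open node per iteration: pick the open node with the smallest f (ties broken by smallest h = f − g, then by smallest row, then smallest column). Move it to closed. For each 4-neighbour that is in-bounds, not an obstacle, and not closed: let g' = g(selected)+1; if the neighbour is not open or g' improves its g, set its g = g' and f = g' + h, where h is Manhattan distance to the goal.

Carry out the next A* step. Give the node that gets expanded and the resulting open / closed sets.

step 1: expand (1,3) (f=4, h=3) → closed; open now [(0,3) g=2 f=6, (0,4) g=1 f=6, (1,2) g=2 f=4, (1,5) g=1 f=6, (2,4) g=1 f=6]

expanded=(1,3); open=[(0,3) g=2 f=6, (0,4) g=1 f=6, (1,2) g=2 f=4, (1,5) g=1 f=6, (2,4) g=1 f=6]; closed=[(1,3), (1,4)]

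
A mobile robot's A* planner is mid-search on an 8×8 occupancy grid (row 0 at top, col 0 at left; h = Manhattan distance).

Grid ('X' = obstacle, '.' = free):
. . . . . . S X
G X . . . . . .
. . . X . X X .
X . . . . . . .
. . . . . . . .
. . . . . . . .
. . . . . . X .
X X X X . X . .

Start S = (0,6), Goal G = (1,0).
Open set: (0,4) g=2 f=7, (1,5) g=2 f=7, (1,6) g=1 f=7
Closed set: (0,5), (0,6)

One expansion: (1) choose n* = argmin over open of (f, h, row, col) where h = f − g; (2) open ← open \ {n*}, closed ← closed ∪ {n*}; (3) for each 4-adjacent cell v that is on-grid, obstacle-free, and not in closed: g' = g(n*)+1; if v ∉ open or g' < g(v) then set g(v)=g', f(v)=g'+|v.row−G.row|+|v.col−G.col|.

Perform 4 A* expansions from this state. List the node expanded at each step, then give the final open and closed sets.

step 1: expand (0,4) (f=7, h=5) → closed; open now [(0,3) g=3 f=7, (1,4) g=3 f=7, (1,5) g=2 f=7, (1,6) g=1 f=7]
step 2: expand (0,3) (f=7, h=4) → closed; open now [(0,2) g=4 f=7, (1,3) g=4 f=7, (1,4) g=3 f=7, (1,5) g=2 f=7, (1,6) g=1 f=7]
step 3: expand (0,2) (f=7, h=3) → closed; open now [(0,1) g=5 f=7, (1,2) g=5 f=7, (1,3) g=4 f=7, (1,4) g=3 f=7, (1,5) g=2 f=7, (1,6) g=1 f=7]
step 4: expand (0,1) (f=7, h=2) → closed; open now [(0,0) g=6 f=7, (1,2) g=5 f=7, (1,3) g=4 f=7, (1,4) g=3 f=7, (1,5) g=2 f=7, (1,6) g=1 f=7]

order=[(0,4) → (0,3) → (0,2) → (0,1)]; open=[(0,0) g=6 f=7, (1,2) g=5 f=7, (1,3) g=4 f=7, (1,4) g=3 f=7, (1,5) g=2 f=7, (1,6) g=1 f=7]; closed=[(0,1), (0,2), (0,3), (0,4), (0,5), (0,6)]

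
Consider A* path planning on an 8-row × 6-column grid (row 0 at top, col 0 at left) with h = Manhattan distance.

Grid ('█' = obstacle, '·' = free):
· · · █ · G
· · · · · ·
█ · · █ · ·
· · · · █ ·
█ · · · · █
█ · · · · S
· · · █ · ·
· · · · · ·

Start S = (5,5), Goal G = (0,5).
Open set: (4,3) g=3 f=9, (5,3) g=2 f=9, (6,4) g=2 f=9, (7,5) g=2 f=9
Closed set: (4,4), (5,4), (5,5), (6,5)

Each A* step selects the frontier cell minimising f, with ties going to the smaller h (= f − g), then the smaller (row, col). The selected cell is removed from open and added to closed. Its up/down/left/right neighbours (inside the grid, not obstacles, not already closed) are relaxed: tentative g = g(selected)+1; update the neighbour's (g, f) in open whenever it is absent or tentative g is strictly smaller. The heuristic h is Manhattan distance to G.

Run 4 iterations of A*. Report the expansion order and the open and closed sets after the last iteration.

order=[(4,3) → (3,3) → (5,3) → (6,4)]; open=[(3,2) g=5 f=11, (4,2) g=4 f=11, (5,2) g=3 f=11, (7,4) g=3 f=11, (7,5) g=2 f=9]; closed=[(3,3), (4,3), (4,4), (5,3), (5,4), (5,5), (6,4), (6,5)]

step 1: expand (4,3) (f=9, h=6) → closed; open now [(3,3) g=4 f=9, (4,2) g=4 f=11, (5,3) g=2 f=9, (6,4) g=2 f=9, (7,5) g=2 f=9]
step 2: expand (3,3) (f=9, h=5) → closed; open now [(3,2) g=5 f=11, (4,2) g=4 f=11, (5,3) g=2 f=9, (6,4) g=2 f=9, (7,5) g=2 f=9]
step 3: expand (5,3) (f=9, h=7) → closed; open now [(3,2) g=5 f=11, (4,2) g=4 f=11, (5,2) g=3 f=11, (6,4) g=2 f=9, (7,5) g=2 f=9]
step 4: expand (6,4) (f=9, h=7) → closed; open now [(3,2) g=5 f=11, (4,2) g=4 f=11, (5,2) g=3 f=11, (7,4) g=3 f=11, (7,5) g=2 f=9]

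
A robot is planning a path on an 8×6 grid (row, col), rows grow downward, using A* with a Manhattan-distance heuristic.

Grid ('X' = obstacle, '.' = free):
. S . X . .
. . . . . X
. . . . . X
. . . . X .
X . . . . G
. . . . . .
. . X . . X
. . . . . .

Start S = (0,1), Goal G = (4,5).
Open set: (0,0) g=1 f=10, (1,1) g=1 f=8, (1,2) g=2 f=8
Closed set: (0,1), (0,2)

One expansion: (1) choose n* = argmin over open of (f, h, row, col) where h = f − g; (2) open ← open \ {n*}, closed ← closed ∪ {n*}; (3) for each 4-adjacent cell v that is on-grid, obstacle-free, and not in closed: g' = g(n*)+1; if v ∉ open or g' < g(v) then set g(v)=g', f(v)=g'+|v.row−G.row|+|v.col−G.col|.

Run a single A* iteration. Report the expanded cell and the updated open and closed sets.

step 1: expand (1,2) (f=8, h=6) → closed; open now [(0,0) g=1 f=10, (1,1) g=1 f=8, (1,3) g=3 f=8, (2,2) g=3 f=8]

expanded=(1,2); open=[(0,0) g=1 f=10, (1,1) g=1 f=8, (1,3) g=3 f=8, (2,2) g=3 f=8]; closed=[(0,1), (0,2), (1,2)]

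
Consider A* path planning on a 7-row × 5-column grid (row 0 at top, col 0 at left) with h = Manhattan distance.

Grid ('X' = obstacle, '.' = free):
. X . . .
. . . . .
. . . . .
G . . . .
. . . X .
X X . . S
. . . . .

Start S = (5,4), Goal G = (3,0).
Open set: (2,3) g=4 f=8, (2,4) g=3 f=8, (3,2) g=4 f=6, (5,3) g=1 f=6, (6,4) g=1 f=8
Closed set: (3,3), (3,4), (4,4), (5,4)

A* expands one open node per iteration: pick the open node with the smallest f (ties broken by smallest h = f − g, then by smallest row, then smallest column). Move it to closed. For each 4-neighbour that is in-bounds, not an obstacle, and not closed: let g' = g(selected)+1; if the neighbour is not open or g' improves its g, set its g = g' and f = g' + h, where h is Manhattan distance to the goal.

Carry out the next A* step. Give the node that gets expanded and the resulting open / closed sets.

expanded=(3,2); open=[(2,2) g=5 f=8, (2,3) g=4 f=8, (2,4) g=3 f=8, (3,1) g=5 f=6, (4,2) g=5 f=8, (5,3) g=1 f=6, (6,4) g=1 f=8]; closed=[(3,2), (3,3), (3,4), (4,4), (5,4)]

step 1: expand (3,2) (f=6, h=2) → closed; open now [(2,2) g=5 f=8, (2,3) g=4 f=8, (2,4) g=3 f=8, (3,1) g=5 f=6, (4,2) g=5 f=8, (5,3) g=1 f=6, (6,4) g=1 f=8]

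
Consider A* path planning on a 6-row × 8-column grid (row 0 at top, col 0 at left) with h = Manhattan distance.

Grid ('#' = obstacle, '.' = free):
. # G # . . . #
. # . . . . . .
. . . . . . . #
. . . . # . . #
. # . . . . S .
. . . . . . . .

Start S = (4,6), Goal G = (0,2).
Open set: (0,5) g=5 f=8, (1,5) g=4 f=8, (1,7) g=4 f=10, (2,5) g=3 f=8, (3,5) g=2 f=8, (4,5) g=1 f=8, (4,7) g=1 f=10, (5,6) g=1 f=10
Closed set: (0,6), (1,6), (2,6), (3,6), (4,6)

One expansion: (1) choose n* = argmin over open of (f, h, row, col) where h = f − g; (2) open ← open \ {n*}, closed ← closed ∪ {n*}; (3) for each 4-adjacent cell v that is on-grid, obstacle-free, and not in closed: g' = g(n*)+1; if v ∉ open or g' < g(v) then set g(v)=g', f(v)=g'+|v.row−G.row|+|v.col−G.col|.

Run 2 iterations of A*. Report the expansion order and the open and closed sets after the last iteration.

step 1: expand (0,5) (f=8, h=3) → closed; open now [(0,4) g=6 f=8, (1,5) g=4 f=8, (1,7) g=4 f=10, (2,5) g=3 f=8, (3,5) g=2 f=8, (4,5) g=1 f=8, (4,7) g=1 f=10, (5,6) g=1 f=10]
step 2: expand (0,4) (f=8, h=2) → closed; open now [(1,4) g=7 f=10, (1,5) g=4 f=8, (1,7) g=4 f=10, (2,5) g=3 f=8, (3,5) g=2 f=8, (4,5) g=1 f=8, (4,7) g=1 f=10, (5,6) g=1 f=10]

order=[(0,5) → (0,4)]; open=[(1,4) g=7 f=10, (1,5) g=4 f=8, (1,7) g=4 f=10, (2,5) g=3 f=8, (3,5) g=2 f=8, (4,5) g=1 f=8, (4,7) g=1 f=10, (5,6) g=1 f=10]; closed=[(0,4), (0,5), (0,6), (1,6), (2,6), (3,6), (4,6)]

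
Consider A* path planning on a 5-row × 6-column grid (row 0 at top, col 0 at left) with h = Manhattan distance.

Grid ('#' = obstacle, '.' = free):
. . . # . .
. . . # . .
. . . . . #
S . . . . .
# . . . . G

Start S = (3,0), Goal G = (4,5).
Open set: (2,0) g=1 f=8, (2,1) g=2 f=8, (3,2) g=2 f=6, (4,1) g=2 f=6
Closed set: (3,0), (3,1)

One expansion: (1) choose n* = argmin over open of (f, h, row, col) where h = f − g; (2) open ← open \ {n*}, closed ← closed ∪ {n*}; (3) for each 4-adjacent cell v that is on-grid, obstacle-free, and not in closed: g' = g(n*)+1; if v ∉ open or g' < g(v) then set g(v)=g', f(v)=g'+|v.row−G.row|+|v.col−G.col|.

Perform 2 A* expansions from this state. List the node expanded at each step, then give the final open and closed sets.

order=[(3,2) → (3,3)]; open=[(2,0) g=1 f=8, (2,1) g=2 f=8, (2,2) g=3 f=8, (2,3) g=4 f=8, (3,4) g=4 f=6, (4,1) g=2 f=6, (4,2) g=3 f=6, (4,3) g=4 f=6]; closed=[(3,0), (3,1), (3,2), (3,3)]

step 1: expand (3,2) (f=6, h=4) → closed; open now [(2,0) g=1 f=8, (2,1) g=2 f=8, (2,2) g=3 f=8, (3,3) g=3 f=6, (4,1) g=2 f=6, (4,2) g=3 f=6]
step 2: expand (3,3) (f=6, h=3) → closed; open now [(2,0) g=1 f=8, (2,1) g=2 f=8, (2,2) g=3 f=8, (2,3) g=4 f=8, (3,4) g=4 f=6, (4,1) g=2 f=6, (4,2) g=3 f=6, (4,3) g=4 f=6]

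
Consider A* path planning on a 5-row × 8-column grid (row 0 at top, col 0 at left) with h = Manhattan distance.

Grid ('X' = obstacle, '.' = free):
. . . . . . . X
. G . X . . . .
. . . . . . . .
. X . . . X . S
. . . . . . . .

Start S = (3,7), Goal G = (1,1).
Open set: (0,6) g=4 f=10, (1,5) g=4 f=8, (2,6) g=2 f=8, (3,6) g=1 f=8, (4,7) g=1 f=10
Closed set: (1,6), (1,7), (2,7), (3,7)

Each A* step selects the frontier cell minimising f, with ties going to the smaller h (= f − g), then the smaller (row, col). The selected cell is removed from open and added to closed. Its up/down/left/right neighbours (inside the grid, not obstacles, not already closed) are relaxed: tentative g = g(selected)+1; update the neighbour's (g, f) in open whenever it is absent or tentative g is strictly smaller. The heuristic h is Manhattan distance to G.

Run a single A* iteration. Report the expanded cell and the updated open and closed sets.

expanded=(1,5); open=[(0,5) g=5 f=10, (0,6) g=4 f=10, (1,4) g=5 f=8, (2,5) g=5 f=10, (2,6) g=2 f=8, (3,6) g=1 f=8, (4,7) g=1 f=10]; closed=[(1,5), (1,6), (1,7), (2,7), (3,7)]

step 1: expand (1,5) (f=8, h=4) → closed; open now [(0,5) g=5 f=10, (0,6) g=4 f=10, (1,4) g=5 f=8, (2,5) g=5 f=10, (2,6) g=2 f=8, (3,6) g=1 f=8, (4,7) g=1 f=10]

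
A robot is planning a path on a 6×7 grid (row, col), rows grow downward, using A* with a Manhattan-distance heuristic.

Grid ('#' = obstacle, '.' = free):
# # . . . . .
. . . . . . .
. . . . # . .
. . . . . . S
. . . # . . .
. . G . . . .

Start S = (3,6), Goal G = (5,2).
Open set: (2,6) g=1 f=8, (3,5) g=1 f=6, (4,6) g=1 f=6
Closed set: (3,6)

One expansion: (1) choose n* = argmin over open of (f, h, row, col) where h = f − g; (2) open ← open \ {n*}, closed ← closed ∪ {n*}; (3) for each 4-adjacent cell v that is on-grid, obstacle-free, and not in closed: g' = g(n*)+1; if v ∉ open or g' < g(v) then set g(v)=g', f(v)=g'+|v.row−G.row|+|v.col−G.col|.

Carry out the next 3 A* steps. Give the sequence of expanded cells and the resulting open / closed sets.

step 1: expand (3,5) (f=6, h=5) → closed; open now [(2,5) g=2 f=8, (2,6) g=1 f=8, (3,4) g=2 f=6, (4,5) g=2 f=6, (4,6) g=1 f=6]
step 2: expand (3,4) (f=6, h=4) → closed; open now [(2,5) g=2 f=8, (2,6) g=1 f=8, (3,3) g=3 f=6, (4,4) g=3 f=6, (4,5) g=2 f=6, (4,6) g=1 f=6]
step 3: expand (3,3) (f=6, h=3) → closed; open now [(2,3) g=4 f=8, (2,5) g=2 f=8, (2,6) g=1 f=8, (3,2) g=4 f=6, (4,4) g=3 f=6, (4,5) g=2 f=6, (4,6) g=1 f=6]

order=[(3,5) → (3,4) → (3,3)]; open=[(2,3) g=4 f=8, (2,5) g=2 f=8, (2,6) g=1 f=8, (3,2) g=4 f=6, (4,4) g=3 f=6, (4,5) g=2 f=6, (4,6) g=1 f=6]; closed=[(3,3), (3,4), (3,5), (3,6)]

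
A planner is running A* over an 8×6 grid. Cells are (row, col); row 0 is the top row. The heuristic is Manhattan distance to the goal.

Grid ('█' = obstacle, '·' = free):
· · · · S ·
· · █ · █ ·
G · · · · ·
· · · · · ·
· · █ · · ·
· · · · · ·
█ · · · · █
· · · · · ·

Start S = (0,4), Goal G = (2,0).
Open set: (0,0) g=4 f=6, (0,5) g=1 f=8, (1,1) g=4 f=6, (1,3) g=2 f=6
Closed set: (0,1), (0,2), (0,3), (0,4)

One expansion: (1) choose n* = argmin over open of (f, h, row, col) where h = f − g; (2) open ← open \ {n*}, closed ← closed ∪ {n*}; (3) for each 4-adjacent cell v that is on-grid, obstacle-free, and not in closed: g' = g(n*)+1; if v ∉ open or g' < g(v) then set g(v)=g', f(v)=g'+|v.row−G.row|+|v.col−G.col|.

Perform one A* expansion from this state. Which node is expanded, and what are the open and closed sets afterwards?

step 1: expand (0,0) (f=6, h=2) → closed; open now [(0,5) g=1 f=8, (1,0) g=5 f=6, (1,1) g=4 f=6, (1,3) g=2 f=6]

expanded=(0,0); open=[(0,5) g=1 f=8, (1,0) g=5 f=6, (1,1) g=4 f=6, (1,3) g=2 f=6]; closed=[(0,0), (0,1), (0,2), (0,3), (0,4)]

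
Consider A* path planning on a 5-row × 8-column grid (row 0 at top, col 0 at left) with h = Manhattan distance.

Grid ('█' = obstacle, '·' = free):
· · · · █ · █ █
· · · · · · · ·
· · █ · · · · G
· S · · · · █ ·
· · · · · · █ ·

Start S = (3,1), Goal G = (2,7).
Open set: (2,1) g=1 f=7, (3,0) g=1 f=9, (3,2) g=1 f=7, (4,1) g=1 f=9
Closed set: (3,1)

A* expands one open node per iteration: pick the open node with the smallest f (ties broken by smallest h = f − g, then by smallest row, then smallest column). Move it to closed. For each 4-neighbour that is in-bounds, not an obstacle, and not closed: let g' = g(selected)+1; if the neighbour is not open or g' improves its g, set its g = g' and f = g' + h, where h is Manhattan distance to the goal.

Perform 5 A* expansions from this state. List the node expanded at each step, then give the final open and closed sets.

order=[(2,1) → (3,2) → (3,3) → (2,3) → (2,4)]; open=[(1,1) g=2 f=9, (1,3) g=4 f=9, (1,4) g=5 f=9, (2,0) g=2 f=9, (2,5) g=5 f=7, (3,0) g=1 f=9, (3,4) g=3 f=7, (4,1) g=1 f=9, (4,2) g=2 f=9, (4,3) g=3 f=9]; closed=[(2,1), (2,3), (2,4), (3,1), (3,2), (3,3)]

step 1: expand (2,1) (f=7, h=6) → closed; open now [(1,1) g=2 f=9, (2,0) g=2 f=9, (3,0) g=1 f=9, (3,2) g=1 f=7, (4,1) g=1 f=9]
step 2: expand (3,2) (f=7, h=6) → closed; open now [(1,1) g=2 f=9, (2,0) g=2 f=9, (3,0) g=1 f=9, (3,3) g=2 f=7, (4,1) g=1 f=9, (4,2) g=2 f=9]
step 3: expand (3,3) (f=7, h=5) → closed; open now [(1,1) g=2 f=9, (2,0) g=2 f=9, (2,3) g=3 f=7, (3,0) g=1 f=9, (3,4) g=3 f=7, (4,1) g=1 f=9, (4,2) g=2 f=9, (4,3) g=3 f=9]
step 4: expand (2,3) (f=7, h=4) → closed; open now [(1,1) g=2 f=9, (1,3) g=4 f=9, (2,0) g=2 f=9, (2,4) g=4 f=7, (3,0) g=1 f=9, (3,4) g=3 f=7, (4,1) g=1 f=9, (4,2) g=2 f=9, (4,3) g=3 f=9]
step 5: expand (2,4) (f=7, h=3) → closed; open now [(1,1) g=2 f=9, (1,3) g=4 f=9, (1,4) g=5 f=9, (2,0) g=2 f=9, (2,5) g=5 f=7, (3,0) g=1 f=9, (3,4) g=3 f=7, (4,1) g=1 f=9, (4,2) g=2 f=9, (4,3) g=3 f=9]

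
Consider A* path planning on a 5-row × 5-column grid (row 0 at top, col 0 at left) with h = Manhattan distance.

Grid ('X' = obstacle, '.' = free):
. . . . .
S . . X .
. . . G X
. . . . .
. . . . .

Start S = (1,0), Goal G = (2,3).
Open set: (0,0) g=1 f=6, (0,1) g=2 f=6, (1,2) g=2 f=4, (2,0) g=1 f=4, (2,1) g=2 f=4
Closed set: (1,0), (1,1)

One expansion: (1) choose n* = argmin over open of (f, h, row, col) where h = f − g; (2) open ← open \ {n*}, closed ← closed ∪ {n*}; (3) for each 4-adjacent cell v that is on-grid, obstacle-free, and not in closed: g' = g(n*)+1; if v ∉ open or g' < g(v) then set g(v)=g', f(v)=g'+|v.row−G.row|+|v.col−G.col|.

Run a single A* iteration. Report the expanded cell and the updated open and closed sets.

expanded=(1,2); open=[(0,0) g=1 f=6, (0,1) g=2 f=6, (0,2) g=3 f=6, (2,0) g=1 f=4, (2,1) g=2 f=4, (2,2) g=3 f=4]; closed=[(1,0), (1,1), (1,2)]

step 1: expand (1,2) (f=4, h=2) → closed; open now [(0,0) g=1 f=6, (0,1) g=2 f=6, (0,2) g=3 f=6, (2,0) g=1 f=4, (2,1) g=2 f=4, (2,2) g=3 f=4]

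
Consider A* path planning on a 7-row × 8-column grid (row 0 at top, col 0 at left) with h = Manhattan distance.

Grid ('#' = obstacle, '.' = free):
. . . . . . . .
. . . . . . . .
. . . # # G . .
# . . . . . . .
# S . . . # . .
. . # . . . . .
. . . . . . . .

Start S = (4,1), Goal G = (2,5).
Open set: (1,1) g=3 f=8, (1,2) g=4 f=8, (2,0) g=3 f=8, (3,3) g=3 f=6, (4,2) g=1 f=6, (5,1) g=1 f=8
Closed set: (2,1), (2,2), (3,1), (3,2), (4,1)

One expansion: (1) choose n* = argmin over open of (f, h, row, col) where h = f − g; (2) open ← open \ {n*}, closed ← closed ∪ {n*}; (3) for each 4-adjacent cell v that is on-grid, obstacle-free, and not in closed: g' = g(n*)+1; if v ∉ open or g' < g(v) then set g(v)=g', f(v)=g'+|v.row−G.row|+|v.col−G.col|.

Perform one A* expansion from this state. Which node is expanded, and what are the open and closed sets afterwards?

step 1: expand (3,3) (f=6, h=3) → closed; open now [(1,1) g=3 f=8, (1,2) g=4 f=8, (2,0) g=3 f=8, (3,4) g=4 f=6, (4,2) g=1 f=6, (4,3) g=4 f=8, (5,1) g=1 f=8]

expanded=(3,3); open=[(1,1) g=3 f=8, (1,2) g=4 f=8, (2,0) g=3 f=8, (3,4) g=4 f=6, (4,2) g=1 f=6, (4,3) g=4 f=8, (5,1) g=1 f=8]; closed=[(2,1), (2,2), (3,1), (3,2), (3,3), (4,1)]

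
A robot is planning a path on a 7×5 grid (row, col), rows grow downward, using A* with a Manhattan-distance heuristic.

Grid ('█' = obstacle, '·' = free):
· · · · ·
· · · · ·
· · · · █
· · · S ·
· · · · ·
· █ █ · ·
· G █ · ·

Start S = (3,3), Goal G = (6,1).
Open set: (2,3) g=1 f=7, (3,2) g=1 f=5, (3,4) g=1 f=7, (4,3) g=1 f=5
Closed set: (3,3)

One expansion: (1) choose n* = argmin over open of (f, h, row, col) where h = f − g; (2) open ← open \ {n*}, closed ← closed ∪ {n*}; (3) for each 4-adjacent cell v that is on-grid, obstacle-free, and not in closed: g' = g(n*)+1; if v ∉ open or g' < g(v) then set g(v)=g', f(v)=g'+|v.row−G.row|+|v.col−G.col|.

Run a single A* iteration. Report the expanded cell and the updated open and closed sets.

expanded=(3,2); open=[(2,2) g=2 f=7, (2,3) g=1 f=7, (3,1) g=2 f=5, (3,4) g=1 f=7, (4,2) g=2 f=5, (4,3) g=1 f=5]; closed=[(3,2), (3,3)]

step 1: expand (3,2) (f=5, h=4) → closed; open now [(2,2) g=2 f=7, (2,3) g=1 f=7, (3,1) g=2 f=5, (3,4) g=1 f=7, (4,2) g=2 f=5, (4,3) g=1 f=5]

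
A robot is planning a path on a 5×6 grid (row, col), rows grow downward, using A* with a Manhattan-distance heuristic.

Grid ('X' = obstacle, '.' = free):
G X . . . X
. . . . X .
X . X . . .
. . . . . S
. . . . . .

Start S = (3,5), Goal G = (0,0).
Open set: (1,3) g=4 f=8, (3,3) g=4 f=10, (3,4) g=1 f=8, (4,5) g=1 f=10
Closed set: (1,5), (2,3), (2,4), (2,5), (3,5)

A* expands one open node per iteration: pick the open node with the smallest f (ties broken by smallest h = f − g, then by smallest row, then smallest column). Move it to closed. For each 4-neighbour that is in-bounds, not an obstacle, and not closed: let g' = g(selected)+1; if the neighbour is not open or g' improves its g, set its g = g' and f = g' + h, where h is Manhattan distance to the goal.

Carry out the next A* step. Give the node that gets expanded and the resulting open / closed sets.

expanded=(1,3); open=[(0,3) g=5 f=8, (1,2) g=5 f=8, (3,3) g=4 f=10, (3,4) g=1 f=8, (4,5) g=1 f=10]; closed=[(1,3), (1,5), (2,3), (2,4), (2,5), (3,5)]

step 1: expand (1,3) (f=8, h=4) → closed; open now [(0,3) g=5 f=8, (1,2) g=5 f=8, (3,3) g=4 f=10, (3,4) g=1 f=8, (4,5) g=1 f=10]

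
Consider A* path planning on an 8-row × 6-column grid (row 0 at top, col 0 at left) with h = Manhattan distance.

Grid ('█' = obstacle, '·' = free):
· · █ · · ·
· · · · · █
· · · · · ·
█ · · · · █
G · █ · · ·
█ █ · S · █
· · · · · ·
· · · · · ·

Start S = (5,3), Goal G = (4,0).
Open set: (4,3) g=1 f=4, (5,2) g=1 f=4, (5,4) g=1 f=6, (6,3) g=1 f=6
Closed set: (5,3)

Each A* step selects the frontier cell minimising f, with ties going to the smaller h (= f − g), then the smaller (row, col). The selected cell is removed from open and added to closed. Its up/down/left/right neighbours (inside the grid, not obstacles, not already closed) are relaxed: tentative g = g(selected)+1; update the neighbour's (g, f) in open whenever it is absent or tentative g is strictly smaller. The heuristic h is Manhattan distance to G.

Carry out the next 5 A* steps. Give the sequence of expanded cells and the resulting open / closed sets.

step 1: expand (4,3) (f=4, h=3) → closed; open now [(3,3) g=2 f=6, (4,4) g=2 f=6, (5,2) g=1 f=4, (5,4) g=1 f=6, (6,3) g=1 f=6]
step 2: expand (5,2) (f=4, h=3) → closed; open now [(3,3) g=2 f=6, (4,4) g=2 f=6, (5,4) g=1 f=6, (6,2) g=2 f=6, (6,3) g=1 f=6]
step 3: expand (3,3) (f=6, h=4) → closed; open now [(2,3) g=3 f=8, (3,2) g=3 f=6, (3,4) g=3 f=8, (4,4) g=2 f=6, (5,4) g=1 f=6, (6,2) g=2 f=6, (6,3) g=1 f=6]
step 4: expand (3,2) (f=6, h=3) → closed; open now [(2,2) g=4 f=8, (2,3) g=3 f=8, (3,1) g=4 f=6, (3,4) g=3 f=8, (4,4) g=2 f=6, (5,4) g=1 f=6, (6,2) g=2 f=6, (6,3) g=1 f=6]
step 5: expand (3,1) (f=6, h=2) → closed; open now [(2,1) g=5 f=8, (2,2) g=4 f=8, (2,3) g=3 f=8, (3,4) g=3 f=8, (4,1) g=5 f=6, (4,4) g=2 f=6, (5,4) g=1 f=6, (6,2) g=2 f=6, (6,3) g=1 f=6]

order=[(4,3) → (5,2) → (3,3) → (3,2) → (3,1)]; open=[(2,1) g=5 f=8, (2,2) g=4 f=8, (2,3) g=3 f=8, (3,4) g=3 f=8, (4,1) g=5 f=6, (4,4) g=2 f=6, (5,4) g=1 f=6, (6,2) g=2 f=6, (6,3) g=1 f=6]; closed=[(3,1), (3,2), (3,3), (4,3), (5,2), (5,3)]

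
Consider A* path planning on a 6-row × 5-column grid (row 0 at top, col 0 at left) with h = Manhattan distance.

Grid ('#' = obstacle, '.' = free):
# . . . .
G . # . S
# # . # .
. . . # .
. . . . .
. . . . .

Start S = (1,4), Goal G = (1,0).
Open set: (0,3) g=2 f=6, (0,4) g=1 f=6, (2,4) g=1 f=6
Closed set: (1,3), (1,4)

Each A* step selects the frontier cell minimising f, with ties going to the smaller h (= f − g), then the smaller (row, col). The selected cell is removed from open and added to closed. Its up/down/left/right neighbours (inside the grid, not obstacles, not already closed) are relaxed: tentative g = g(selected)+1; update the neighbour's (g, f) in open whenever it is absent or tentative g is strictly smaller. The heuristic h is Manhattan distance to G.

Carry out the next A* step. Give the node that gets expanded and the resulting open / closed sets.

step 1: expand (0,3) (f=6, h=4) → closed; open now [(0,2) g=3 f=6, (0,4) g=1 f=6, (2,4) g=1 f=6]

expanded=(0,3); open=[(0,2) g=3 f=6, (0,4) g=1 f=6, (2,4) g=1 f=6]; closed=[(0,3), (1,3), (1,4)]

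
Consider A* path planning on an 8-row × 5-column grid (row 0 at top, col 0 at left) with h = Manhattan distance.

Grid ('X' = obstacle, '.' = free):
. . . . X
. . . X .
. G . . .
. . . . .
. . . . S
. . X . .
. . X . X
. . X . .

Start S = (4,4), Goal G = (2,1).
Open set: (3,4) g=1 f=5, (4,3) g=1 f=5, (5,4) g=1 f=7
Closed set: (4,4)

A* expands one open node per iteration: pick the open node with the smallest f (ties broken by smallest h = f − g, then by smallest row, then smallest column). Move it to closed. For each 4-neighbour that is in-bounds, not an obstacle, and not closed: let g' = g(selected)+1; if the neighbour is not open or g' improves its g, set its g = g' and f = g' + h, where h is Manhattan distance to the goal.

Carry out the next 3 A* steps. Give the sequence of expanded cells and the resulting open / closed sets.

order=[(3,4) → (2,4) → (2,3)]; open=[(1,4) g=3 f=7, (2,2) g=4 f=5, (3,3) g=2 f=5, (4,3) g=1 f=5, (5,4) g=1 f=7]; closed=[(2,3), (2,4), (3,4), (4,4)]

step 1: expand (3,4) (f=5, h=4) → closed; open now [(2,4) g=2 f=5, (3,3) g=2 f=5, (4,3) g=1 f=5, (5,4) g=1 f=7]
step 2: expand (2,4) (f=5, h=3) → closed; open now [(1,4) g=3 f=7, (2,3) g=3 f=5, (3,3) g=2 f=5, (4,3) g=1 f=5, (5,4) g=1 f=7]
step 3: expand (2,3) (f=5, h=2) → closed; open now [(1,4) g=3 f=7, (2,2) g=4 f=5, (3,3) g=2 f=5, (4,3) g=1 f=5, (5,4) g=1 f=7]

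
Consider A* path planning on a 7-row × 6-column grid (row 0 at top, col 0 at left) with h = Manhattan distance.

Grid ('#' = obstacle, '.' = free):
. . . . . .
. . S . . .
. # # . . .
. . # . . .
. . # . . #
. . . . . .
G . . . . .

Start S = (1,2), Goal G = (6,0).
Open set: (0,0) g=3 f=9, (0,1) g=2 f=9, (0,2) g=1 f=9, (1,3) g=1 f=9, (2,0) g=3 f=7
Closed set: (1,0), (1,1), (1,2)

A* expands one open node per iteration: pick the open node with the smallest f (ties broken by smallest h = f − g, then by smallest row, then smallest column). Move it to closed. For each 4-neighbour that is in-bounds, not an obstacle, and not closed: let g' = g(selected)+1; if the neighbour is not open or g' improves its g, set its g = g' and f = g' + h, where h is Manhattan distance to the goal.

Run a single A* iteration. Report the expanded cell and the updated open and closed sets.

expanded=(2,0); open=[(0,0) g=3 f=9, (0,1) g=2 f=9, (0,2) g=1 f=9, (1,3) g=1 f=9, (3,0) g=4 f=7]; closed=[(1,0), (1,1), (1,2), (2,0)]

step 1: expand (2,0) (f=7, h=4) → closed; open now [(0,0) g=3 f=9, (0,1) g=2 f=9, (0,2) g=1 f=9, (1,3) g=1 f=9, (3,0) g=4 f=7]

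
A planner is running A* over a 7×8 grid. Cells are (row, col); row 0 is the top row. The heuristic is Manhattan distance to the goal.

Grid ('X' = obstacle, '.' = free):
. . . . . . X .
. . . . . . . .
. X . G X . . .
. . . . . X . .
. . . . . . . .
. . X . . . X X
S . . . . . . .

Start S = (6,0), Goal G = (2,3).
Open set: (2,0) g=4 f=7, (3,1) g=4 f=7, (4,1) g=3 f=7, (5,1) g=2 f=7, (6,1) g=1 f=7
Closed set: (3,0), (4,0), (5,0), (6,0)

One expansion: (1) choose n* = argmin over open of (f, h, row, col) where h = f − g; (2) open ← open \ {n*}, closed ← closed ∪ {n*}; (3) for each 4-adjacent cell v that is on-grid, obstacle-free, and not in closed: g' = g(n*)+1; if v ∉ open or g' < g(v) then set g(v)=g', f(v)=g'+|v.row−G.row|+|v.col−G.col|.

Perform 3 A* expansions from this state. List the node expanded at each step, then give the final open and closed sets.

step 1: expand (2,0) (f=7, h=3) → closed; open now [(1,0) g=5 f=9, (3,1) g=4 f=7, (4,1) g=3 f=7, (5,1) g=2 f=7, (6,1) g=1 f=7]
step 2: expand (3,1) (f=7, h=3) → closed; open now [(1,0) g=5 f=9, (3,2) g=5 f=7, (4,1) g=3 f=7, (5,1) g=2 f=7, (6,1) g=1 f=7]
step 3: expand (3,2) (f=7, h=2) → closed; open now [(1,0) g=5 f=9, (2,2) g=6 f=7, (3,3) g=6 f=7, (4,1) g=3 f=7, (4,2) g=6 f=9, (5,1) g=2 f=7, (6,1) g=1 f=7]

order=[(2,0) → (3,1) → (3,2)]; open=[(1,0) g=5 f=9, (2,2) g=6 f=7, (3,3) g=6 f=7, (4,1) g=3 f=7, (4,2) g=6 f=9, (5,1) g=2 f=7, (6,1) g=1 f=7]; closed=[(2,0), (3,0), (3,1), (3,2), (4,0), (5,0), (6,0)]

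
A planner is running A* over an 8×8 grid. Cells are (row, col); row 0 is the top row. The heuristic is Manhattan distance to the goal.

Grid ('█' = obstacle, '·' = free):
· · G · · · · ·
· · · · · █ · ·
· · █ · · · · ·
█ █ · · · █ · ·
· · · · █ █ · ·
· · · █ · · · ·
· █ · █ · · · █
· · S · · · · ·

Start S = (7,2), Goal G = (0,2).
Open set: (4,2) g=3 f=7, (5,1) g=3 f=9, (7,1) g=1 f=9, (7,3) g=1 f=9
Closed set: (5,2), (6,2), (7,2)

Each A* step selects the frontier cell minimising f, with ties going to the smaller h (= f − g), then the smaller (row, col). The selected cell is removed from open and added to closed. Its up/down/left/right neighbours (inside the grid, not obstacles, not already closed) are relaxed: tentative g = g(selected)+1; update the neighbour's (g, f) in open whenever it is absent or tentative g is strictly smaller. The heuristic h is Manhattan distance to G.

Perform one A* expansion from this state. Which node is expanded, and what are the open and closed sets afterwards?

expanded=(4,2); open=[(3,2) g=4 f=7, (4,1) g=4 f=9, (4,3) g=4 f=9, (5,1) g=3 f=9, (7,1) g=1 f=9, (7,3) g=1 f=9]; closed=[(4,2), (5,2), (6,2), (7,2)]

step 1: expand (4,2) (f=7, h=4) → closed; open now [(3,2) g=4 f=7, (4,1) g=4 f=9, (4,3) g=4 f=9, (5,1) g=3 f=9, (7,1) g=1 f=9, (7,3) g=1 f=9]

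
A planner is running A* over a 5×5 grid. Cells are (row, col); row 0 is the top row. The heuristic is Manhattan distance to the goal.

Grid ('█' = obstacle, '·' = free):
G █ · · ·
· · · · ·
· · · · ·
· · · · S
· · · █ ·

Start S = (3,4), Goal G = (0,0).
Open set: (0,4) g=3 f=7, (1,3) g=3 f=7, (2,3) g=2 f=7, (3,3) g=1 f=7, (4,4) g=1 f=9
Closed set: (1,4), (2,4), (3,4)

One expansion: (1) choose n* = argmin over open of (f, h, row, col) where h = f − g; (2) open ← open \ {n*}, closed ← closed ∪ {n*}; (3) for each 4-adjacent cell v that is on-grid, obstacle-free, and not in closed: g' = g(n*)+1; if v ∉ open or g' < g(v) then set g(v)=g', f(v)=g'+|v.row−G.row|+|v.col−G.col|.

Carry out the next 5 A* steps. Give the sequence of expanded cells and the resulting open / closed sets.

order=[(0,4) → (0,3) → (0,2) → (1,3) → (1,2)]; open=[(1,1) g=5 f=7, (2,2) g=5 f=9, (2,3) g=2 f=7, (3,3) g=1 f=7, (4,4) g=1 f=9]; closed=[(0,2), (0,3), (0,4), (1,2), (1,3), (1,4), (2,4), (3,4)]

step 1: expand (0,4) (f=7, h=4) → closed; open now [(0,3) g=4 f=7, (1,3) g=3 f=7, (2,3) g=2 f=7, (3,3) g=1 f=7, (4,4) g=1 f=9]
step 2: expand (0,3) (f=7, h=3) → closed; open now [(0,2) g=5 f=7, (1,3) g=3 f=7, (2,3) g=2 f=7, (3,3) g=1 f=7, (4,4) g=1 f=9]
step 3: expand (0,2) (f=7, h=2) → closed; open now [(1,2) g=6 f=9, (1,3) g=3 f=7, (2,3) g=2 f=7, (3,3) g=1 f=7, (4,4) g=1 f=9]
step 4: expand (1,3) (f=7, h=4) → closed; open now [(1,2) g=4 f=7, (2,3) g=2 f=7, (3,3) g=1 f=7, (4,4) g=1 f=9]
step 5: expand (1,2) (f=7, h=3) → closed; open now [(1,1) g=5 f=7, (2,2) g=5 f=9, (2,3) g=2 f=7, (3,3) g=1 f=7, (4,4) g=1 f=9]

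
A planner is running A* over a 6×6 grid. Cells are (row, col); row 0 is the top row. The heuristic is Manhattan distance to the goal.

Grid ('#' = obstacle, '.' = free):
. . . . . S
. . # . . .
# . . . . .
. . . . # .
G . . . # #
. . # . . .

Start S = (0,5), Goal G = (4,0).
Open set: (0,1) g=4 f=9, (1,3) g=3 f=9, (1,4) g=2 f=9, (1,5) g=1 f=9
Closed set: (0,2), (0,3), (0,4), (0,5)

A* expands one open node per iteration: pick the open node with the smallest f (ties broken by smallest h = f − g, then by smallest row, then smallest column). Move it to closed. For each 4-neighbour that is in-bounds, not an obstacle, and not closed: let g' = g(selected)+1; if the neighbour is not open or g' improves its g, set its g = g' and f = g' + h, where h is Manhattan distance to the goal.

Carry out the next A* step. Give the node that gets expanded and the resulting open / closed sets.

step 1: expand (0,1) (f=9, h=5) → closed; open now [(0,0) g=5 f=9, (1,1) g=5 f=9, (1,3) g=3 f=9, (1,4) g=2 f=9, (1,5) g=1 f=9]

expanded=(0,1); open=[(0,0) g=5 f=9, (1,1) g=5 f=9, (1,3) g=3 f=9, (1,4) g=2 f=9, (1,5) g=1 f=9]; closed=[(0,1), (0,2), (0,3), (0,4), (0,5)]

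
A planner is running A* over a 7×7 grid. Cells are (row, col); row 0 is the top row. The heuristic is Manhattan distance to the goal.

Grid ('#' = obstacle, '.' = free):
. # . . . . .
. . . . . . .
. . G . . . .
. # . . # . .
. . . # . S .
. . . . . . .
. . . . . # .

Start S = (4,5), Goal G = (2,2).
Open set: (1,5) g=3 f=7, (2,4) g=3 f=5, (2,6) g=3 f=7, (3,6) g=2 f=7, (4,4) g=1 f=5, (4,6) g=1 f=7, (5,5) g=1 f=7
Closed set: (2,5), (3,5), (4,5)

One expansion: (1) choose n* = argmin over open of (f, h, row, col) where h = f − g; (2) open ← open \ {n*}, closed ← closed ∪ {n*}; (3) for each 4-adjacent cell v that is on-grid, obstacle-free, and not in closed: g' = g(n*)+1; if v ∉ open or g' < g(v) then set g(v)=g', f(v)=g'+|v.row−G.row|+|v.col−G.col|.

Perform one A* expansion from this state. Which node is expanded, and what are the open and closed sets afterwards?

expanded=(2,4); open=[(1,4) g=4 f=7, (1,5) g=3 f=7, (2,3) g=4 f=5, (2,6) g=3 f=7, (3,6) g=2 f=7, (4,4) g=1 f=5, (4,6) g=1 f=7, (5,5) g=1 f=7]; closed=[(2,4), (2,5), (3,5), (4,5)]

step 1: expand (2,4) (f=5, h=2) → closed; open now [(1,4) g=4 f=7, (1,5) g=3 f=7, (2,3) g=4 f=5, (2,6) g=3 f=7, (3,6) g=2 f=7, (4,4) g=1 f=5, (4,6) g=1 f=7, (5,5) g=1 f=7]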